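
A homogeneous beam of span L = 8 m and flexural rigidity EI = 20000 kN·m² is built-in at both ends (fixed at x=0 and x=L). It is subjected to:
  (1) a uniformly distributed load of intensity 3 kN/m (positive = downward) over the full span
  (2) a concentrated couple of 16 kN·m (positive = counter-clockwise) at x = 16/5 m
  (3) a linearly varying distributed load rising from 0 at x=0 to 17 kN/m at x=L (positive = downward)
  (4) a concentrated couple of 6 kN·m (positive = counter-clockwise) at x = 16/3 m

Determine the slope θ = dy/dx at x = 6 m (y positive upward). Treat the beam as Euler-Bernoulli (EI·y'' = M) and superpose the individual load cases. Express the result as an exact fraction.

Load 1 — uniform load w=3 kN/m over full span:
  θ_1 = -wx(L-x)(L-2x)/(12EI) = -3·6·(8-6)·(8-2·6)/(12·20000) = 3/5000 rad
Load 2 — applied couple M₀=16 kN·m at a=16/5 m (b=L-a=24/5):
  θ_2 = (R_Ax²/2 - M_Ax - M₀(x-a))/EI  [x>a] with R_A=72/25, M_A=48/25 = ((72/25)·6²/2 - (48/25)·6 - 16·(6-(16/5)))/20000 = -7/31250 rad
Load 3 — triangular load w₀=17 kN/m (0→w₀ over full span):
  θ_3 = -w₀(2x(L-x)(L-2x)(x+2L)+x²(L-x)²)/(120LEI) = -17·(2·6·(8-6)·(8-2·6)·(6+2·8)+6²·(8-6)²)/(120·8·20000) = 697/400000 rad
Load 4 — applied couple M₀=6 kN·m at a=16/3 m (b=L-a=8/3):
  θ_4 = (R_Ax²/2 - M_Ax - M₀(x-a))/EI  [x>a] with R_A=1, M_A=2 = (1·6²/2 - 2·6 - 6·(6-(16/3)))/20000 = 1/10000 rad
Superposition: θ = Σ θ_i = 4437/2000000 rad ≈ 0.002218 rad

θ(6) = 4437/2000000 rad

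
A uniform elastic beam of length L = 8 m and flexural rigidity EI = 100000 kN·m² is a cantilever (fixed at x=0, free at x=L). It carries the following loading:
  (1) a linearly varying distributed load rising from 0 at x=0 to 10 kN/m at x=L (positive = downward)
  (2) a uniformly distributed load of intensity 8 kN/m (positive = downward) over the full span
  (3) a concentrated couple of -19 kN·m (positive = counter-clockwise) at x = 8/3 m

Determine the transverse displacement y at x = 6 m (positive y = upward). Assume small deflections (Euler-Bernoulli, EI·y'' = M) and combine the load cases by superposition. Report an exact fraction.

Load 1 — triangular load w₀=10 kN/m (0→w₀ over full span):
  y_1 = (w₀Lx³/12-w₀L²x²/6-w₀x⁵/(120L))/EI = (10·8·6³/12-10·8²·6²/6-10·6⁵/(120·8))/100000 = -2481/100000 m
Load 2 — uniform load w=8 kN/m over full span:
  y_2 = -wx²(x²-4Lx+6L²)/(24EI) = -8·6²·(6²-4·8·6+6·8²)/(24·100000) = -171/6250 m
Load 3 — applied couple M₀=-19 kN·m at a=8/3 m (b=L-a=16/3):
  y_3 = M₀a(2x-a)/(2EI)  [x>a] = (-19)·(8/3)·(2·6-(8/3))/(2·100000) = -133/56250 m
Superposition: y = Σ y_i = -49081/900000 m ≈ -0.054534 m

y(6) = -49081/900000 m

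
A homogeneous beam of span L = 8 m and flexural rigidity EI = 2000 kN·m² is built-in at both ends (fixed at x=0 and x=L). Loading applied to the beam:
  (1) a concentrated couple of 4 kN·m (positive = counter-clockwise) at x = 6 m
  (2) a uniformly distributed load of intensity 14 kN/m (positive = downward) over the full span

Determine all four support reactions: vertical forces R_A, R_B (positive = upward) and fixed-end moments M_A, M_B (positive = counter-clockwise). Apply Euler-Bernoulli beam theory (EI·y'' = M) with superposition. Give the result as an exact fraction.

R_A = 905/16 kN, M_A = 911/12 kN·m, R_B = 887/16 kN, M_B = -905/12 kN·m

Load 1 — applied couple M₀=4 kN·m at a=6 m (b=L-a=2):
  R_A = 6M₀ab/L³ = 6·4·6·2/8³ = 9/16 kN
  M_A = M₀b(2a-b)/L² = 4·2·(2·6-2)/8² = 5/4 kN·m
  R_B = -6M₀ab/L³ = -6·4·6·2/8³ = -9/16 kN
  M_B = M₀a(2b-a)/L² = 4·6·(2·2-6)/8² = -3/4 kN·m
Load 2 — uniform load w=14 kN/m over full span:
  R_A = wL/2 = 14·8/2 = 56 kN
  M_A = wL²/12 = 14·8²/12 = 224/3 kN·m
  R_B = wL/2 = 14·8/2 = 56 kN
  M_B = -wL²/12 = -14·8²/12 = -224/3 kN·m
Superposition: R_A = 905/16 kN, M_A = 911/12 kN·m, R_B = 887/16 kN, M_B = -905/12 kN·m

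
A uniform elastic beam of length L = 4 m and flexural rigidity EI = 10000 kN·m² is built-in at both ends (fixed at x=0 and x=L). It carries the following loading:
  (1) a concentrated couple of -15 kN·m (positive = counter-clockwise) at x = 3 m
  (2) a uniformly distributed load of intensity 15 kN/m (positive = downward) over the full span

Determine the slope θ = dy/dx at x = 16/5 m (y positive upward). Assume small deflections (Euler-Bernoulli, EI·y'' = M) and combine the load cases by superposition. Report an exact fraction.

Load 1 — applied couple M₀=-15 kN·m at a=3 m (b=L-a=1):
  θ_1 = (R_Ax²/2 - M_Ax - M₀(x-a))/EI  [x>a] with R_A=-135/32, M_A=-75/16 = ((-135/32)·(16/5)²/2 - (-75/16)·(16/5) - (-15)·((16/5)-3))/10000 = -9/25000 rad
Load 2 — uniform load w=15 kN/m over full span:
  θ_2 = -wx(L-x)(L-2x)/(12EI) = -15·(16/5)·(4-(16/5))·(4-2·(16/5))/(12·10000) = 12/15625 rad
Superposition: θ = Σ θ_i = 51/125000 rad ≈ 0.000408 rad

θ(16/5) = 51/125000 rad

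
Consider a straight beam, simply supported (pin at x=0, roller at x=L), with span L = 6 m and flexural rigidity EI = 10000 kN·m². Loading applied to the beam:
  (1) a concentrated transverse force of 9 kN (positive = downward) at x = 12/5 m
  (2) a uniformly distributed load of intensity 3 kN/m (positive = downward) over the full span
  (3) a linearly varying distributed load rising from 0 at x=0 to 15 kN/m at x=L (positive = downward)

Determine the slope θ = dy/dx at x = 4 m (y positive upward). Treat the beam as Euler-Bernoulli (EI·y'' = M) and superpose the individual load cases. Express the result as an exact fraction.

Load 1 — point force P=9 kN at a=12/5 m (b=L-a=18/5):
  θ_1 = -Pa(2L²-6Lx+3x²+a²)/(6LEI)  [x>a] = -9·(12/5)·(2·6²-6·6·4+3·4²+(12/5)²)/(6·6·10000) = 171/156250 rad
Load 2 — uniform load w=3 kN/m over full span:
  θ_2 = -w(L³-6Lx²+4x³)/(24EI) = -3·(6³-6·6·4²+4·4³)/(24·10000) = 13/10000 rad
Load 3 — triangular load w₀=15 kN/m (0→w₀ over full span):
  θ_3 = -w₀(7L⁴-30L²x²+15x⁴)/(360LEI) = -15·(7·6⁴-30·6²·4²+15·4⁴)/(360·6·10000) = 91/30000 rad
Superposition: θ = Σ θ_i = 10177/1875000 rad ≈ 0.005428 rad

θ(4) = 10177/1875000 rad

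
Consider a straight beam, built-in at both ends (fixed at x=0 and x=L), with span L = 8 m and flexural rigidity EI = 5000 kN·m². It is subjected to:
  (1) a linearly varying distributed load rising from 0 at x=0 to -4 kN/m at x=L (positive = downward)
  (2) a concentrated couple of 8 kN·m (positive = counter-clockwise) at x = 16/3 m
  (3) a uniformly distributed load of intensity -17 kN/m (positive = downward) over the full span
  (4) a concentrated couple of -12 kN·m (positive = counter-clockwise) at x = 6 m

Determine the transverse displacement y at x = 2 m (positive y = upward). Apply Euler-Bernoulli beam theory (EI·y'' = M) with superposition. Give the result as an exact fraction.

Load 1 — triangular load w₀=-4 kN/m (0→w₀ over full span):
  y_1 = -w₀x²(L-x)²(x+2L)/(120LEI) = -(-4)·2²·(8-2)²·(2+2·8)/(120·8·5000) = 27/12500 m
Load 2 — applied couple M₀=8 kN·m at a=16/3 m (b=L-a=8/3):
  y_2 = (R_Ax³/6 - M_Ax²/2)/EI  [x≤a] with R_A=4/3, M_A=8/3 = ((4/3)·2³/6 - (8/3)·2²/2)/5000 = -4/5625 m
Load 3 — uniform load w=-17 kN/m over full span:
  y_3 = -wx²(L-x)²/(24EI) = -(-17)·2²·(8-2)²/(24·5000) = 51/2500 m
Load 4 — applied couple M₀=-12 kN·m at a=6 m (b=L-a=2):
  y_4 = (R_Ax³/6 - M_Ax²/2)/EI  [x≤a] with R_A=-27/16, M_A=-15/4 = ((-27/16)·2³/6 - (-15/4)·2²/2)/5000 = 21/20000 m
Superposition: y = Σ y_i = 20609/900000 m ≈ 0.022899 m

y(2) = 20609/900000 m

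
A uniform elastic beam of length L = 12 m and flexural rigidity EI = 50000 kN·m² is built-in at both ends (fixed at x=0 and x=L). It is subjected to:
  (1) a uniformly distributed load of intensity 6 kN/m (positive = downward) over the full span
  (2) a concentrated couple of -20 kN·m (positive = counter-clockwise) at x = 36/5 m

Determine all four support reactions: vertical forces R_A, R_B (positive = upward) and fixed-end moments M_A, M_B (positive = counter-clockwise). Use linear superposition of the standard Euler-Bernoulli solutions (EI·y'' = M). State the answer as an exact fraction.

R_A = 168/5 kN, M_A = 328/5 kN·m, R_B = 192/5 kN, M_B = -372/5 kN·m

Load 1 — uniform load w=6 kN/m over full span:
  R_A = wL/2 = 6·12/2 = 36 kN
  M_A = wL²/12 = 6·12²/12 = 72 kN·m
  R_B = wL/2 = 6·12/2 = 36 kN
  M_B = -wL²/12 = -6·12²/12 = -72 kN·m
Load 2 — applied couple M₀=-20 kN·m at a=36/5 m (b=L-a=24/5):
  R_A = 6M₀ab/L³ = 6·(-20)·(36/5)·(24/5)/12³ = -12/5 kN
  M_A = M₀b(2a-b)/L² = (-20)·(24/5)·(2·(36/5)-(24/5))/12² = -32/5 kN·m
  R_B = -6M₀ab/L³ = -6·(-20)·(36/5)·(24/5)/12³ = 12/5 kN
  M_B = M₀a(2b-a)/L² = (-20)·(36/5)·(2·(24/5)-(36/5))/12² = -12/5 kN·m
Superposition: R_A = 168/5 kN, M_A = 328/5 kN·m, R_B = 192/5 kN, M_B = -372/5 kN·m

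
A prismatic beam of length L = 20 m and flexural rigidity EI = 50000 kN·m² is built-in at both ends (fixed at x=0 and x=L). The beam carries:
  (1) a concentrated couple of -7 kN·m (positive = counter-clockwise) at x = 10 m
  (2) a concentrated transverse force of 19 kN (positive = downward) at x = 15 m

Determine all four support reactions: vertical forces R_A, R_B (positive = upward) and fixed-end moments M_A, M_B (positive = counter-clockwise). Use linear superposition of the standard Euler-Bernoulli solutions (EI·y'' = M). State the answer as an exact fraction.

R_A = 391/160 kN, M_A = 257/16 kN·m, R_B = 2649/160 kN, M_B = -883/16 kN·m

Load 1 — applied couple M₀=-7 kN·m at a=10 m (b=L-a=10):
  R_A = 6M₀ab/L³ = 6·(-7)·10·10/20³ = -21/40 kN
  M_A = M₀b(2a-b)/L² = (-7)·10·(2·10-10)/20² = -7/4 kN·m
  R_B = -6M₀ab/L³ = -6·(-7)·10·10/20³ = 21/40 kN
  M_B = M₀a(2b-a)/L² = (-7)·10·(2·10-10)/20² = -7/4 kN·m
Load 2 — point force P=19 kN at a=15 m (b=L-a=5):
  R_A = Pb²(3a+b)/L³ = 19·5²·(3·15+5)/20³ = 95/32 kN
  M_A = Pab²/L² = 19·15·5²/20² = 285/16 kN·m
  R_B = Pa²(a+3b)/L³ = 19·15²·(15+3·5)/20³ = 513/32 kN
  M_B = -Pa²b/L² = -19·15²·5/20² = -855/16 kN·m
Superposition: R_A = 391/160 kN, M_A = 257/16 kN·m, R_B = 2649/160 kN, M_B = -883/16 kN·m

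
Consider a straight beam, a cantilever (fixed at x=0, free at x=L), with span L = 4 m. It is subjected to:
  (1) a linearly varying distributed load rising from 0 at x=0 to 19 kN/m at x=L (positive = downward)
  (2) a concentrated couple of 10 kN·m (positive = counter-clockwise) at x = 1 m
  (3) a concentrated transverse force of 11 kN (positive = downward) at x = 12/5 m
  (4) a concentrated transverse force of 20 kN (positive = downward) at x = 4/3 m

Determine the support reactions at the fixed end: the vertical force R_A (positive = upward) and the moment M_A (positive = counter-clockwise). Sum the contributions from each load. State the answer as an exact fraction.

R_A = 69 kN, M_A = 722/5 kN·m

Load 1 — triangular load w₀=19 kN/m (0→w₀ over full span):
  R_A = w₀L/2 = 19·4/2 = 38 kN
  M_A = w₀L²/3 = 19·4²/3 = 304/3 kN·m
Load 2 — applied couple M₀=10 kN·m at a=1 m (b=L-a=3):
  R_A = 0 kN
  M_A = -M₀ = -10 kN·m
Load 3 — point force P=11 kN at a=12/5 m (b=L-a=8/5):
  R_A = P = 11 kN
  M_A = Pa = 11·(12/5) = 132/5 kN·m
Load 4 — point force P=20 kN at a=4/3 m (b=L-a=8/3):
  R_A = P = 20 kN
  M_A = Pa = 20·(4/3) = 80/3 kN·m
Superposition: R_A = 69 kN, M_A = 722/5 kN·m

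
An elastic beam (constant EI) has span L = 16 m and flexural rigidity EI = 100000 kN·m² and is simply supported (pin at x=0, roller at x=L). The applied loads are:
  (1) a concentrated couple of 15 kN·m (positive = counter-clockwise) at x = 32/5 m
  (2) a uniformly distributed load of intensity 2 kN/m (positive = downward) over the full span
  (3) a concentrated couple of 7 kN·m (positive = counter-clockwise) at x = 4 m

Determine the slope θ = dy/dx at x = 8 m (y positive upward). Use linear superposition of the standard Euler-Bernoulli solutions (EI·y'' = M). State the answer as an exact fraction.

Load 1 — applied couple M₀=15 kN·m at a=32/5 m (b=L-a=48/5):
  θ_1 = (M₀x²/(2L)-M₀(x-a)+C₁)/EI  [x>a] with C₁=M₀(3b²-L²)/(6L)=16/5 = (15·8²/(2·16)-15·(8-(32/5))+(16/5))/100000 = 23/250000 rad
Load 2 — uniform load w=2 kN/m over full span:
  θ_2 = -w(L³-6Lx²+4x³)/(24EI) = -2·(16³-6·16·8²+4·8³)/(24·100000) = 0 rad
Load 3 — applied couple M₀=7 kN·m at a=4 m (b=L-a=12):
  θ_3 = (M₀x²/(2L)-M₀(x-a)+C₁)/EI  [x>a] with C₁=M₀(3b²-L²)/(6L)=77/6 = (7·8²/(2·16)-7·(8-4)+(77/6))/100000 = -7/600000 rad
Superposition: θ = Σ θ_i = 241/3000000 rad ≈ 0.000080 rad

θ(8) = 241/3000000 rad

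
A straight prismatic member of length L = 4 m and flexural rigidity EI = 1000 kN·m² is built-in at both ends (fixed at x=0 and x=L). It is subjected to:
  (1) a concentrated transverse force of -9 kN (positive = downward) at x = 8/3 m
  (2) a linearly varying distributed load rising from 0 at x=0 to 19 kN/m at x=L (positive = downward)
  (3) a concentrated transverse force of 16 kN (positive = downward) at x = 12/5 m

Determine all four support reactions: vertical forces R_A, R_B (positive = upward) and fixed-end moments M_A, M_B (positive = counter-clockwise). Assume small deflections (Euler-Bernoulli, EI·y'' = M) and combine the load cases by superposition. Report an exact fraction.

R_A = 5512/375 kN, M_A = 5104/375 kN·m, R_B = 11363/375 kN, M_B = -7156/375 kN·m

Load 1 — point force P=-9 kN at a=8/3 m (b=L-a=4/3):
  R_A = Pb²(3a+b)/L³ = (-9)·(4/3)²·(3·(8/3)+(4/3))/4³ = -7/3 kN
  M_A = Pab²/L² = (-9)·(8/3)·(4/3)²/4² = -8/3 kN·m
  R_B = Pa²(a+3b)/L³ = (-9)·(8/3)²·((8/3)+3·(4/3))/4³ = -20/3 kN
  M_B = -Pa²b/L² = -(-9)·(8/3)²·(4/3)/4² = 16/3 kN·m
Load 2 — triangular load w₀=19 kN/m (0→w₀ over full span):
  R_A = 3w₀L/20 = 3·19·4/20 = 57/5 kN
  M_A = w₀L²/30 = 19·4²/30 = 152/15 kN·m
  R_B = 7w₀L/20 = 7·19·4/20 = 133/5 kN
  M_B = -w₀L²/20 = -19·4²/20 = -76/5 kN·m
Load 3 — point force P=16 kN at a=12/5 m (b=L-a=8/5):
  R_A = Pb²(3a+b)/L³ = 16·(8/5)²·(3·(12/5)+(8/5))/4³ = 704/125 kN
  M_A = Pab²/L² = 16·(12/5)·(8/5)²/4² = 768/125 kN·m
  R_B = Pa²(a+3b)/L³ = 16·(12/5)²·((12/5)+3·(8/5))/4³ = 1296/125 kN
  M_B = -Pa²b/L² = -16·(12/5)²·(8/5)/4² = -1152/125 kN·m
Superposition: R_A = 5512/375 kN, M_A = 5104/375 kN·m, R_B = 11363/375 kN, M_B = -7156/375 kN·m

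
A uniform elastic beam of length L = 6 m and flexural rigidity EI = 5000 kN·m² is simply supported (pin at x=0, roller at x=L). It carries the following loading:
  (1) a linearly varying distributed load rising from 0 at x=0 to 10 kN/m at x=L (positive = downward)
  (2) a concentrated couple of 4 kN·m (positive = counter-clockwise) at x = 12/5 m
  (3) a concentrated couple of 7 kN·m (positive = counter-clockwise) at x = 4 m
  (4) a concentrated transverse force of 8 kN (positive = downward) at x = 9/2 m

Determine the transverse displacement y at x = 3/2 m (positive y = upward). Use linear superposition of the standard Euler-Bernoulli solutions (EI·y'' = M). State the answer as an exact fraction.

Load 1 — triangular load w₀=10 kN/m (0→w₀ over full span):
  y_1 = -w₀x(7L⁴-10L²x²+3x⁴)/(360LEI) = -10·(3/2)·(7·6⁴-10·6²·(3/2)²+3·(3/2)⁴)/(360·6·5000) = -2943/256000 m
Load 2 — applied couple M₀=4 kN·m at a=12/5 m (b=L-a=18/5):
  y_2 = (M₀x³/(6L)+C₁x)/EI  [x≤a] with C₁=M₀(3b²-L²)/(6L)=8/25 = (4·(3/2)³/(6·6)+(8/25)·(3/2))/5000 = 171/1000000 m
Load 3 — applied couple M₀=7 kN·m at a=4 m (b=L-a=2):
  y_3 = (M₀x³/(6L)+C₁x)/EI  [x≤a] with C₁=M₀(3b²-L²)/(6L)=-14/3 = (7·(3/2)³/(6·6)+(-14/3)·(3/2))/5000 = -203/160000 m
Load 4 — point force P=8 kN at a=9/2 m (b=L-a=3/2):
  y_4 = -Pbx(L²-b²-x²)/(6LEI)  [x≤a] = -8·(3/2)·(3/2)·(6²-(3/2)²-(3/2)²)/(6·6·5000) = -63/20000 m
Superposition: y = Σ y_i = -503803/32000000 m ≈ -0.015744 m

y(3/2) = -503803/32000000 m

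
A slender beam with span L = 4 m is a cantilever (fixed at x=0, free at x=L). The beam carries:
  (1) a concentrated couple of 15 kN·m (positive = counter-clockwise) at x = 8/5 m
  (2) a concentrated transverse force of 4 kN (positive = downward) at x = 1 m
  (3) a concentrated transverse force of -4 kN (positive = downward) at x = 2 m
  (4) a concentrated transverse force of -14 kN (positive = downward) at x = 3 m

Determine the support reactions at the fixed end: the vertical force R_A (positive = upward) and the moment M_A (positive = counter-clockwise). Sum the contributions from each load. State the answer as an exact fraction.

R_A = -14 kN, M_A = -61 kN·m

Load 1 — applied couple M₀=15 kN·m at a=8/5 m (b=L-a=12/5):
  R_A = 0 kN
  M_A = -M₀ = -15 kN·m
Load 2 — point force P=4 kN at a=1 m (b=L-a=3):
  R_A = P = 4 kN
  M_A = Pa = 4·1 = 4 kN·m
Load 3 — point force P=-4 kN at a=2 m (b=L-a=2):
  R_A = P = (-4) = -4 kN
  M_A = Pa = (-4)·2 = -8 kN·m
Load 4 — point force P=-14 kN at a=3 m (b=L-a=1):
  R_A = P = (-14) = -14 kN
  M_A = Pa = (-14)·3 = -42 kN·m
Superposition: R_A = -14 kN, M_A = -61 kN·m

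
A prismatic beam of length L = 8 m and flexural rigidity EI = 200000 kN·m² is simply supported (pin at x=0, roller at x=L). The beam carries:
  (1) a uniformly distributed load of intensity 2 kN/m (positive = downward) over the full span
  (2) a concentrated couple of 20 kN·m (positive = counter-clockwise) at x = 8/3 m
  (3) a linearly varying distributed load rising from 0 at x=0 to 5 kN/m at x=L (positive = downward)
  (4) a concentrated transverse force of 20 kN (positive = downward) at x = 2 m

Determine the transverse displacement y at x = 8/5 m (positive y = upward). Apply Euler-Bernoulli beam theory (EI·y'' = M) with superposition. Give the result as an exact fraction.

y(8/5) = -394331/351562500 m

Load 1 — uniform load w=2 kN/m over full span:
  y_1 = -wx(L³-2Lx²+x³)/(24EI) = -2·(8/5)·(8³-2·8·(8/5)²+(8/5)³)/(24·200000) = -1856/5859375 m
Load 2 — applied couple M₀=20 kN·m at a=8/3 m (b=L-a=16/3):
  y_2 = (M₀x³/(6L)+C₁x)/EI  [x≤a] with C₁=M₀(3b²-L²)/(6L)=80/9 = (20·(8/5)³/(6·8)+(80/9)·(8/5))/200000 = 56/703125 m
Load 3 — triangular load w₀=5 kN/m (0→w₀ over full span):
  y_3 = -w₀x(7L⁴-10L²x²+3x⁴)/(360LEI) = -5·(8/5)·(7·8⁴-10·8²·(8/5)²+3·(8/5)⁴)/(360·8·200000) = -11008/29296875 m
Load 4 — point force P=20 kN at a=2 m (b=L-a=6):
  y_4 = -Pbx(L²-b²-x²)/(6LEI)  [x≤a] = -20·6·(8/5)·(8²-6²-(8/5)²)/(6·8·200000) = -159/312500 m
Superposition: y = Σ y_i = -394331/351562500 m ≈ -0.001122 m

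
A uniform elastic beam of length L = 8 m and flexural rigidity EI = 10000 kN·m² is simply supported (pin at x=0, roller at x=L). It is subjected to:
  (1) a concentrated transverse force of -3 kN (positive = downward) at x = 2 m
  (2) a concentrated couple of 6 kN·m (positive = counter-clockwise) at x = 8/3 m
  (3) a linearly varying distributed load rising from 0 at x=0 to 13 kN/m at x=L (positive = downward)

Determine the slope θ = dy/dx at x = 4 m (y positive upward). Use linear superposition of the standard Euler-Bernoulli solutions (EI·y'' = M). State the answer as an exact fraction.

θ(4) = -803/900000 rad

Load 1 — point force P=-3 kN at a=2 m (b=L-a=6):
  θ_1 = -Pa(2L²-6Lx+3x²+a²)/(6LEI)  [x>a] = -(-3)·2·(2·8²-6·8·4+3·4²+2²)/(6·8·10000) = -3/20000 rad
Load 2 — applied couple M₀=6 kN·m at a=8/3 m (b=L-a=16/3):
  θ_2 = (M₀x²/(2L)-M₀(x-a)+C₁)/EI  [x>a] with C₁=M₀(3b²-L²)/(6L)=8/3 = (6·4²/(2·8)-6·(4-(8/3))+(8/3))/10000 = 1/15000 rad
Load 3 — triangular load w₀=13 kN/m (0→w₀ over full span):
  θ_3 = -w₀(7L⁴-30L²x²+15x⁴)/(360LEI) = -13·(7·8⁴-30·8²·4²+15·4⁴)/(360·8·10000) = -91/112500 rad
Superposition: θ = Σ θ_i = -803/900000 rad ≈ -0.000892 rad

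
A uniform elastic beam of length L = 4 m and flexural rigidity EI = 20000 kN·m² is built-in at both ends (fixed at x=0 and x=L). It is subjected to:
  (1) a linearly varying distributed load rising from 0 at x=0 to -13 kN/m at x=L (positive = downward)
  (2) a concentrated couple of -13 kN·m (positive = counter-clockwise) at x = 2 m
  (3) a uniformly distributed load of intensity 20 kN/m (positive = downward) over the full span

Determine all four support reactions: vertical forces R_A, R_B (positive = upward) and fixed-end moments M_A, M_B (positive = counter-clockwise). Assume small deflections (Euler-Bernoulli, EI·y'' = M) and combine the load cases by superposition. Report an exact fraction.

R_A = 1093/40 kN, M_A = 989/60 kN·m, R_B = 1067/40 kN, M_B = -1171/60 kN·m

Load 1 — triangular load w₀=-13 kN/m (0→w₀ over full span):
  R_A = 3w₀L/20 = 3·(-13)·4/20 = -39/5 kN
  M_A = w₀L²/30 = (-13)·4²/30 = -104/15 kN·m
  R_B = 7w₀L/20 = 7·(-13)·4/20 = -91/5 kN
  M_B = -w₀L²/20 = -(-13)·4²/20 = 52/5 kN·m
Load 2 — applied couple M₀=-13 kN·m at a=2 m (b=L-a=2):
  R_A = 6M₀ab/L³ = 6·(-13)·2·2/4³ = -39/8 kN
  M_A = M₀b(2a-b)/L² = (-13)·2·(2·2-2)/4² = -13/4 kN·m
  R_B = -6M₀ab/L³ = -6·(-13)·2·2/4³ = 39/8 kN
  M_B = M₀a(2b-a)/L² = (-13)·2·(2·2-2)/4² = -13/4 kN·m
Load 3 — uniform load w=20 kN/m over full span:
  R_A = wL/2 = 20·4/2 = 40 kN
  M_A = wL²/12 = 20·4²/12 = 80/3 kN·m
  R_B = wL/2 = 20·4/2 = 40 kN
  M_B = -wL²/12 = -20·4²/12 = -80/3 kN·m
Superposition: R_A = 1093/40 kN, M_A = 989/60 kN·m, R_B = 1067/40 kN, M_B = -1171/60 kN·m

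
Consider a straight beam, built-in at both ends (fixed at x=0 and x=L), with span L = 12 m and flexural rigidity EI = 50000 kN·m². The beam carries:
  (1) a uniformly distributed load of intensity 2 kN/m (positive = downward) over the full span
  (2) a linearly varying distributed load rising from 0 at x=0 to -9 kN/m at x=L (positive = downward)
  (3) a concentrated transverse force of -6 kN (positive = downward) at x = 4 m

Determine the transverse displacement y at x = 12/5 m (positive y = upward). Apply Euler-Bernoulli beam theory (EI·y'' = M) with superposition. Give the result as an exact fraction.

y(12/5) = 62336/48828125 m

Load 1 — uniform load w=2 kN/m over full span:
  y_1 = -wx²(L-x)²/(24EI) = -2·(12/5)²·(12-(12/5))²/(24·50000) = -1728/1953125 m
Load 2 — triangular load w₀=-9 kN/m (0→w₀ over full span):
  y_2 = -w₀x²(L-x)²(x+2L)/(120LEI) = -(-9)·(12/5)²·(12-(12/5))²·((12/5)+2·12)/(120·12·50000) = 85536/48828125 m
Load 3 — point force P=-6 kN at a=4 m (b=L-a=8):
  y_3 = -Pb²x²(3aL-(3a+b)x)/(6L³EI)  [x≤a] = -(-6)·8²·(12/5)²·(3·4·12-(3·4+8)·(12/5))/(6·12³·50000) = 32/78125 m
Superposition: y = Σ y_i = 62336/48828125 m ≈ 0.001277 m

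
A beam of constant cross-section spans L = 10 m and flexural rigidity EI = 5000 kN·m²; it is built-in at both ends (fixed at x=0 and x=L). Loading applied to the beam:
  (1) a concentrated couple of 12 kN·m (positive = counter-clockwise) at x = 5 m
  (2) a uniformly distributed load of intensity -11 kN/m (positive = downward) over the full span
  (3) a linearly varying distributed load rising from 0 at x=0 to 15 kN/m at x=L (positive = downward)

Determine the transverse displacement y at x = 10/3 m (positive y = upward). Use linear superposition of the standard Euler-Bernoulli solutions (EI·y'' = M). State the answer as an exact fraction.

Load 1 — applied couple M₀=12 kN·m at a=5 m (b=L-a=5):
  y_1 = (R_Ax³/6 - M_Ax²/2)/EI  [x≤a] with R_A=9/5, M_A=3 = ((9/5)·(10/3)³/6 - 3·(10/3)²/2)/5000 = -1/900 m
Load 2 — uniform load w=-11 kN/m over full span:
  y_2 = -wx²(L-x)²/(24EI) = -(-11)·(10/3)²·(10-(10/3))²/(24·5000) = 11/243 m
Load 3 — triangular load w₀=15 kN/m (0→w₀ over full span):
  y_3 = -w₀x²(L-x)²(x+2L)/(120LEI) = -15·(10/3)²·(10-(10/3))²·((10/3)+2·10)/(120·10·5000) = -7/243 m
Superposition: y = Σ y_i = 373/24300 m ≈ 0.015350 m

y(10/3) = 373/24300 m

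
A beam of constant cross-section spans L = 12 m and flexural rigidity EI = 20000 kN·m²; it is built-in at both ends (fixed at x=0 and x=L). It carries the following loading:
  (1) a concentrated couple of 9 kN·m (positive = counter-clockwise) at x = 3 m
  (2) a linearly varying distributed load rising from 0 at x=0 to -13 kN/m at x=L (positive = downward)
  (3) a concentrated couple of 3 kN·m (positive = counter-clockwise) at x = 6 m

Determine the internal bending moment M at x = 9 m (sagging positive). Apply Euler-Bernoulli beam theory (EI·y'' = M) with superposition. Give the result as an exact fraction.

Load 1 — applied couple M₀=9 kN·m at a=3 m (b=L-a=9):
  M_1 = R_Ax - M_A - M₀  [x>a] with R_A=27/32, M_A=-27/16 = (27/32)·9 - (-27/16) - 9 = 9/32 kN·m
Load 2 — triangular load w₀=-13 kN/m (0→w₀ over full span):
  M_2 = 3w₀Lx/20 - w₀L²/30 - w₀x³/(6L) = 3·(-13)·12·9/20 - (-13)·12²/30 - (-13)·9³/(6·12) = -663/40 kN·m
Load 3 — applied couple M₀=3 kN·m at a=6 m (b=L-a=6):
  M_3 = R_Ax - M_A - M₀  [x>a] with R_A=3/8, M_A=3/4 = (3/8)·9 - (3/4) - 3 = -3/8 kN·m
Superposition: M = Σ M_i = -2667/160 kN·m ≈ -16.668750 kN·m

M(9) = -2667/160 kN·m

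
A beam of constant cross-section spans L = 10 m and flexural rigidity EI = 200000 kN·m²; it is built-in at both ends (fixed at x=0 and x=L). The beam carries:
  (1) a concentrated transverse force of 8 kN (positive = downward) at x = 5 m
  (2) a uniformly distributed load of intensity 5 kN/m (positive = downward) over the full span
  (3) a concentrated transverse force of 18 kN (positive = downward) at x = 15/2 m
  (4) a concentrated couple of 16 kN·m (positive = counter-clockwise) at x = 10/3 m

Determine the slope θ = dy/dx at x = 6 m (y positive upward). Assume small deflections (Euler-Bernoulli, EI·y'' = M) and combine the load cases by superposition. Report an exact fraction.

Load 1 — point force P=8 kN at a=5 m (b=L-a=5):
  θ_1 = Pa²(L-x)(2bL-(3b+a)(L-x))/(2L³EI)  [x>a] = 8·5²·(10-6)·(2·5·10-(3·5+5)·(10-6))/(2·10³·200000) = 1/25000 rad
Load 2 — uniform load w=5 kN/m over full span:
  θ_2 = -wx(L-x)(L-2x)/(12EI) = -5·6·(10-6)·(10-2·6)/(12·200000) = 1/10000 rad
Load 3 — point force P=18 kN at a=15/2 m (b=L-a=5/2):
  θ_3 = -Pb²x(2aL-(3a+b)x)/(2L³EI)  [x≤a] = -18·(5/2)²·6·(2·(15/2)·10-(3·(15/2)+(5/2))·6)/(2·10³·200000) = 0 rad
Load 4 — applied couple M₀=16 kN·m at a=10/3 m (b=L-a=20/3):
  θ_4 = (R_Ax²/2 - M_Ax - M₀(x-a))/EI  [x>a] with R_A=32/15, M_A=0 = ((32/15)·6²/2 - 0·6 - 16·(6-(10/3)))/200000 = -1/46875 rad
Superposition: θ = Σ θ_i = 89/750000 rad ≈ 0.000119 rad

θ(6) = 89/750000 rad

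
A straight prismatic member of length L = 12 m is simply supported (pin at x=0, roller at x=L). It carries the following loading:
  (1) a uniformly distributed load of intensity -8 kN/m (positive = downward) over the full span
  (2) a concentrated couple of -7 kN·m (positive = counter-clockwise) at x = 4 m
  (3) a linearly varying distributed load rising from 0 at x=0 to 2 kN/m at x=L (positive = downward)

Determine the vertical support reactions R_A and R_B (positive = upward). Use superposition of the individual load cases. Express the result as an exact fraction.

R_A = -535/12 kN, R_B = -473/12 kN

Load 1 — uniform load w=-8 kN/m over full span:
  R_A = wL/2 = (-8)·12/2 = -48 kN
  R_B = wL/2 = (-8)·12/2 = -48 kN
Load 2 — applied couple M₀=-7 kN·m at a=4 m (b=L-a=8):
  R_A = M₀/L = (-7)/12 = -7/12 kN
  R_B = -M₀/L = -(-7)/12 = 7/12 kN
Load 3 — triangular load w₀=2 kN/m (0→w₀ over full span):
  R_A = w₀L/6 = 2·12/6 = 4 kN
  R_B = w₀L/3 = 2·12/3 = 8 kN
Superposition: R_A = -535/12 kN, R_B = -473/12 kN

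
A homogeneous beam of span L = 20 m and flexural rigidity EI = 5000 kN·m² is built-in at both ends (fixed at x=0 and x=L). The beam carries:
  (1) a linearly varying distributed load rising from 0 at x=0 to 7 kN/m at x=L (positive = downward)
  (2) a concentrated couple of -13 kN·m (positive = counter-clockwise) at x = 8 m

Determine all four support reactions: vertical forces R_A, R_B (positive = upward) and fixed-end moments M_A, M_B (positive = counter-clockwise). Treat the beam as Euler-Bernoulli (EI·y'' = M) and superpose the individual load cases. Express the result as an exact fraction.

Load 1 — triangular load w₀=7 kN/m (0→w₀ over full span):
  R_A = 3w₀L/20 = 3·7·20/20 = 21 kN
  M_A = w₀L²/30 = 7·20²/30 = 280/3 kN·m
  R_B = 7w₀L/20 = 7·7·20/20 = 49 kN
  M_B = -w₀L²/20 = -7·20²/20 = -140 kN·m
Load 2 — applied couple M₀=-13 kN·m at a=8 m (b=L-a=12):
  R_A = 6M₀ab/L³ = 6·(-13)·8·12/20³ = -117/125 kN
  M_A = M₀b(2a-b)/L² = (-13)·12·(2·8-12)/20² = -39/25 kN·m
  R_B = -6M₀ab/L³ = -6·(-13)·8·12/20³ = 117/125 kN
  M_B = M₀a(2b-a)/L² = (-13)·8·(2·12-8)/20² = -104/25 kN·m
Superposition: R_A = 2508/125 kN, M_A = 6883/75 kN·m, R_B = 6242/125 kN, M_B = -3604/25 kN·m

R_A = 2508/125 kN, M_A = 6883/75 kN·m, R_B = 6242/125 kN, M_B = -3604/25 kN·m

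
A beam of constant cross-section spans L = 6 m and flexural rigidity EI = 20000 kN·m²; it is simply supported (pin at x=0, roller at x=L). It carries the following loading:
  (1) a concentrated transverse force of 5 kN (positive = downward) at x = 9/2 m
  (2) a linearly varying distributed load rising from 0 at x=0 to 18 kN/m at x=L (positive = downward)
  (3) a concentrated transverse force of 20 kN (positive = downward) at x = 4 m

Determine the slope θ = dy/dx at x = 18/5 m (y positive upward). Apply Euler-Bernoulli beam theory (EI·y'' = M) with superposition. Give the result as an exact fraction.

θ(18/5) = 5176439/3600000000 rad

Load 1 — point force P=5 kN at a=9/2 m (b=L-a=3/2):
  θ_1 = -Pb(L²-b²-3x²)/(6LEI)  [x≤a] = -5·(3/2)·(6²-(3/2)²-3·(18/5)²)/(6·6·20000) = 171/3200000 rad
Load 2 — triangular load w₀=18 kN/m (0→w₀ over full span):
  θ_2 = -w₀(7L⁴-30L²x²+15x⁴)/(360LEI) = -18·(7·6⁴-30·6²·(18/5)²+15·(18/5)⁴)/(360·6·20000) = 783/781250 rad
Load 3 — point force P=20 kN at a=4 m (b=L-a=2):
  θ_3 = -Pb(L²-b²-3x²)/(6LEI)  [x≤a] = -20·2·(6²-2²-3·(18/5)²)/(6·6·20000) = 43/112500 rad
Superposition: θ = Σ θ_i = 5176439/3600000000 rad ≈ 0.001438 rad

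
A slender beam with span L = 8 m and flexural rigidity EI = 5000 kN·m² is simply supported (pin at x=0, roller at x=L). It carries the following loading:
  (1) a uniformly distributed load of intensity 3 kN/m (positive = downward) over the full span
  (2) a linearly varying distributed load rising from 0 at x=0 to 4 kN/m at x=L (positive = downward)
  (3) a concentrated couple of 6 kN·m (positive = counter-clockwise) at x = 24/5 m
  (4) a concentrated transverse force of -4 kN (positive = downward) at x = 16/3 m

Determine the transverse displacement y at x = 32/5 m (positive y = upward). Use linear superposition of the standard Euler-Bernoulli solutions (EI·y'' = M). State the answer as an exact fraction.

Load 1 — uniform load w=3 kN/m over full span:
  y_1 = -wx(L³-2Lx²+x³)/(24EI) = -3·(32/5)·(8³-2·8·(32/5)²+(32/5)³)/(24·5000) = -7424/390625 m
Load 2 — triangular load w₀=4 kN/m (0→w₀ over full span):
  y_2 = -w₀x(7L⁴-10L²x²+3x⁴)/(360LEI) = -4·(32/5)·(7·8⁴-10·8²·(32/5)²+3·(32/5)⁴)/(360·8·5000) = -130048/9765625 m
Load 3 — applied couple M₀=6 kN·m at a=24/5 m (b=L-a=16/5):
  y_3 = (M₀x³/(6L)-M₀(x-a)²/2+C₁x)/EI  [x>a] with C₁=M₀(3b²-L²)/(6L)=-104/25 = (6·(32/5)³/(6·8)-6·((32/5)-(24/5))²/2+(-104/25)·(32/5))/5000 = -24/78125 m
Load 4 — point force P=-4 kN at a=16/3 m (b=L-a=8/3):
  y_4 = -Pa(L-x)(2Lx-a²-x²)/(6LEI)  [x>a] = -(-4)·(16/3)·(8-(32/5))·(2·8·(32/5)-(16/3)²-(32/5)²)/(6·8·5000) = 29696/6328125 m
Superposition: y = Σ y_i = -22098488/791015625 m ≈ -0.027937 m

y(32/5) = -22098488/791015625 m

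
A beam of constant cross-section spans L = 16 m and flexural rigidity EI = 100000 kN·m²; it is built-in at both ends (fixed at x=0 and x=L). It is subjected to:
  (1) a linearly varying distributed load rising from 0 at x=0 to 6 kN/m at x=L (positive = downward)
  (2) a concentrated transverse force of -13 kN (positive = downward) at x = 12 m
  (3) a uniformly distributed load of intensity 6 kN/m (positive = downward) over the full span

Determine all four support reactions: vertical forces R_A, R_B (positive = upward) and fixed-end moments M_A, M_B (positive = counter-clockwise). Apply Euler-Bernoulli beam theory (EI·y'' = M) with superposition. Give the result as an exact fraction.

Load 1 — triangular load w₀=6 kN/m (0→w₀ over full span):
  R_A = 3w₀L/20 = 3·6·16/20 = 72/5 kN
  M_A = w₀L²/30 = 6·16²/30 = 256/5 kN·m
  R_B = 7w₀L/20 = 7·6·16/20 = 168/5 kN
  M_B = -w₀L²/20 = -6·16²/20 = -384/5 kN·m
Load 2 — point force P=-13 kN at a=12 m (b=L-a=4):
  R_A = Pb²(3a+b)/L³ = (-13)·4²·(3·12+4)/16³ = -65/32 kN
  M_A = Pab²/L² = (-13)·12·4²/16² = -39/4 kN·m
  R_B = Pa²(a+3b)/L³ = (-13)·12²·(12+3·4)/16³ = -351/32 kN
  M_B = -Pa²b/L² = -(-13)·12²·4/16² = 117/4 kN·m
Load 3 — uniform load w=6 kN/m over full span:
  R_A = wL/2 = 6·16/2 = 48 kN
  M_A = wL²/12 = 6·16²/12 = 128 kN·m
  R_B = wL/2 = 6·16/2 = 48 kN
  M_B = -wL²/12 = -6·16²/12 = -128 kN·m
Superposition: R_A = 9659/160 kN, M_A = 3389/20 kN·m, R_B = 11301/160 kN, M_B = -3511/20 kN·m

R_A = 9659/160 kN, M_A = 3389/20 kN·m, R_B = 11301/160 kN, M_B = -3511/20 kN·m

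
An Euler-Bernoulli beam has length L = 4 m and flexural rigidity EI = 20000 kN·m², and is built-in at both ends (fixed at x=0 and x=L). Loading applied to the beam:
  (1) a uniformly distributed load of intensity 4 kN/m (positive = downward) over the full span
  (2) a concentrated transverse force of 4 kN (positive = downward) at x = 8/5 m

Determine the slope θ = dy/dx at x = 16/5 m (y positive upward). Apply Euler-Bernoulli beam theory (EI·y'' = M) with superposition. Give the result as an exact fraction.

Load 1 — uniform load w=4 kN/m over full span:
  θ_1 = -wx(L-x)(L-2x)/(12EI) = -4·(16/5)·(4-(16/5))·(4-2·(16/5))/(12·20000) = 8/78125 rad
Load 2 — point force P=4 kN at a=8/5 m (b=L-a=12/5):
  θ_2 = Pa²(L-x)(2bL-(3b+a)(L-x))/(2L³EI)  [x>a] = 4·(8/5)²·(4-(16/5))·(2·(12/5)·4-(3·(12/5)+(8/5))·(4-(16/5)))/(2·4³·20000) = 76/1953125 rad
Superposition: θ = Σ θ_i = 276/1953125 rad ≈ 0.000141 rad

θ(16/5) = 276/1953125 rad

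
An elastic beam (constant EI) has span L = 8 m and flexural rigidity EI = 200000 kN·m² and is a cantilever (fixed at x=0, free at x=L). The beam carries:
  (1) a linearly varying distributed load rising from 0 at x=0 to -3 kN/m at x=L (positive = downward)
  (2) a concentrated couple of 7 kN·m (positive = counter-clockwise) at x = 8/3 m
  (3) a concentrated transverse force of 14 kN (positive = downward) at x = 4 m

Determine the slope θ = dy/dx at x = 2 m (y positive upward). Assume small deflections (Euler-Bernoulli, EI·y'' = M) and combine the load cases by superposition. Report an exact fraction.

Load 1 — triangular load w₀=-3 kN/m (0→w₀ over full span):
  θ_1 = (w₀Lx²/4-w₀L²x/3-w₀x⁴/(24L))/EI = ((-3)·8·2²/4-(-3)·8²·2/3-(-3)·2⁴/(24·8))/200000 = 417/800000 rad
Load 2 — applied couple M₀=7 kN·m at a=8/3 m (b=L-a=16/3):
  θ_2 = M₀x/EI  [x≤a] = 7·2/200000 = 7/100000 rad
Load 3 — point force P=14 kN at a=4 m (b=L-a=4):
  θ_3 = -Px(2a-x)/(2EI)  [x≤a] = -14·2·(2·4-2)/(2·200000) = -21/50000 rad
Superposition: θ = Σ θ_i = 137/800000 rad ≈ 0.000171 rad

θ(2) = 137/800000 rad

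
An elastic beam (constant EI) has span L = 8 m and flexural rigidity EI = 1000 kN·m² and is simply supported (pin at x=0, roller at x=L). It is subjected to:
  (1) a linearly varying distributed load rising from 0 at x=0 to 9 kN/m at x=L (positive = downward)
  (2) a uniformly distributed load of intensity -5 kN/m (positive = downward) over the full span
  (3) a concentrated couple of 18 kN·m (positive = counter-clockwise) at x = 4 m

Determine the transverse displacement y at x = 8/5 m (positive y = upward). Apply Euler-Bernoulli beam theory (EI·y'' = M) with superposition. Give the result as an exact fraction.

y(8/5) = 88174/5859375 m

Load 1 — triangular load w₀=9 kN/m (0→w₀ over full span):
  y_1 = -w₀x(7L⁴-10L²x²+3x⁴)/(360LEI) = -9·(8/5)·(7·8⁴-10·8²·(8/5)²+3·(8/5)⁴)/(360·8·1000) = -264192/1953125 m
Load 2 — uniform load w=-5 kN/m over full span:
  y_2 = -wx(L³-2Lx²+x³)/(24EI) = -(-5)·(8/5)·(8³-2·8·(8/5)²+(8/5)³)/(24·1000) = 7424/46875 m
Load 3 — applied couple M₀=18 kN·m at a=4 m (b=L-a=4):
  y_3 = (M₀x³/(6L)+C₁x)/EI  [x≤a] with C₁=M₀(3b²-L²)/(6L)=-6 = (18·(8/5)³/(6·8)+(-6)·(8/5))/1000 = -126/15625 m
Superposition: y = Σ y_i = 88174/5859375 m ≈ 0.015048 m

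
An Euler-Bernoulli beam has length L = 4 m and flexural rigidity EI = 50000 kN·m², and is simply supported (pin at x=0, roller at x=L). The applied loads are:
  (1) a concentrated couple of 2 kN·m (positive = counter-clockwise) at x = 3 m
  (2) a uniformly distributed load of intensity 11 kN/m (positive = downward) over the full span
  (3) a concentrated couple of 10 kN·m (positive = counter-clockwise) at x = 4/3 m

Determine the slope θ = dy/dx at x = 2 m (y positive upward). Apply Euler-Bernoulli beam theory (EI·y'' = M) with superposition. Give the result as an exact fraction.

θ(2) = 17/1800000 rad

Load 1 — applied couple M₀=2 kN·m at a=3 m (b=L-a=1):
  θ_1 = (M₀x²/(2L)+C₁)/EI  [x≤a] with C₁=M₀(3b²-L²)/(6L)=-13/12 = (2·2²/(2·4)+(-13/12))/50000 = -1/600000 rad
Load 2 — uniform load w=11 kN/m over full span:
  θ_2 = -w(L³-6Lx²+4x³)/(24EI) = -11·(4³-6·4·2²+4·2³)/(24·50000) = 0 rad
Load 3 — applied couple M₀=10 kN·m at a=4/3 m (b=L-a=8/3):
  θ_3 = (M₀x²/(2L)-M₀(x-a)+C₁)/EI  [x>a] with C₁=M₀(3b²-L²)/(6L)=20/9 = (10·2²/(2·4)-10·(2-(4/3))+(20/9))/50000 = 1/90000 rad
Superposition: θ = Σ θ_i = 17/1800000 rad ≈ 0.000009 rad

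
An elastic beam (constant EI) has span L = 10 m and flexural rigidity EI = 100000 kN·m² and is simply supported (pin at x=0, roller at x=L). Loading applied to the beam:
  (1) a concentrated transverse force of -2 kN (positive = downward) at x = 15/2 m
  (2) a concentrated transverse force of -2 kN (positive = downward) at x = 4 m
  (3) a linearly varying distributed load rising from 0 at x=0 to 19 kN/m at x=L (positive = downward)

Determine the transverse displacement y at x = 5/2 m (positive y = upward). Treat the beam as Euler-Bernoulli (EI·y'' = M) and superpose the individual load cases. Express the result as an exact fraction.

Load 1 — point force P=-2 kN at a=15/2 m (b=L-a=5/2):
  y_1 = -Pbx(L²-b²-x²)/(6LEI)  [x≤a] = -(-2)·(5/2)·(5/2)·(10²-(5/2)²-(5/2)²)/(6·10·100000) = 7/38400 m
Load 2 — point force P=-2 kN at a=4 m (b=L-a=6):
  y_2 = -Pbx(L²-b²-x²)/(6LEI)  [x≤a] = -(-2)·6·(5/2)·(10²-6²-(5/2)²)/(6·10·100000) = 231/800000 m
Load 3 — triangular load w₀=19 kN/m (0→w₀ over full span):
  y_3 = -w₀x(7L⁴-10L²x²+3x⁴)/(360LEI) = -19·(5/2)·(7·10⁴-10·10²·(5/2)²+3·(5/2)⁴)/(360·10·100000) = -2071/245760 m
Superposition: y = Σ y_i = -407341/51200000 m ≈ -0.007956 m

y(5/2) = -407341/51200000 m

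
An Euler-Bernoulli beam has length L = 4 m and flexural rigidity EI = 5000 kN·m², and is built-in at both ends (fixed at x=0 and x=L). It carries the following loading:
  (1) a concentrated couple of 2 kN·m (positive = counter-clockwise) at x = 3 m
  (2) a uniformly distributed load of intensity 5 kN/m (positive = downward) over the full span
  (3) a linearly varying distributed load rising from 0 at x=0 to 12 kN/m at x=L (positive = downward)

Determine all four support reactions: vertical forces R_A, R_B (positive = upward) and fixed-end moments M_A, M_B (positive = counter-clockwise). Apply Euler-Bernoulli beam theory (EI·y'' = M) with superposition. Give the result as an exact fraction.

R_A = 1421/80 kN, M_A = 1643/120 kN·m, R_B = 2099/80 kN, M_B = -1997/120 kN·m

Load 1 — applied couple M₀=2 kN·m at a=3 m (b=L-a=1):
  R_A = 6M₀ab/L³ = 6·2·3·1/4³ = 9/16 kN
  M_A = M₀b(2a-b)/L² = 2·1·(2·3-1)/4² = 5/8 kN·m
  R_B = -6M₀ab/L³ = -6·2·3·1/4³ = -9/16 kN
  M_B = M₀a(2b-a)/L² = 2·3·(2·1-3)/4² = -3/8 kN·m
Load 2 — uniform load w=5 kN/m over full span:
  R_A = wL/2 = 5·4/2 = 10 kN
  M_A = wL²/12 = 5·4²/12 = 20/3 kN·m
  R_B = wL/2 = 5·4/2 = 10 kN
  M_B = -wL²/12 = -5·4²/12 = -20/3 kN·m
Load 3 — triangular load w₀=12 kN/m (0→w₀ over full span):
  R_A = 3w₀L/20 = 3·12·4/20 = 36/5 kN
  M_A = w₀L²/30 = 12·4²/30 = 32/5 kN·m
  R_B = 7w₀L/20 = 7·12·4/20 = 84/5 kN
  M_B = -w₀L²/20 = -12·4²/20 = -48/5 kN·m
Superposition: R_A = 1421/80 kN, M_A = 1643/120 kN·m, R_B = 2099/80 kN, M_B = -1997/120 kN·m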